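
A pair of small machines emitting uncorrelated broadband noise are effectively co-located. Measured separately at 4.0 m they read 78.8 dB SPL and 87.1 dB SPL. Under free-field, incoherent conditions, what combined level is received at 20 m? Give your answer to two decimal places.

Combined at 4.0 m: 10·log₁₀(10^(78.8/10)+10^(87.1/10)) = 87.699 dB SPL.
Then apply −20·log₁₀(20/4.0) = -13.979 dB → 73.72 dB SPL.

73.72 dB SPL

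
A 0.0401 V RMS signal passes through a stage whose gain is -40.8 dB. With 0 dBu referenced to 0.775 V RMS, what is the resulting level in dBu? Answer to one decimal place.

Input level: 20·log₁₀(0.0401/0.775) = -25.72 dBu.
Output: -25.72 − 40.8 = -66.5 dBu.

-66.5 dBu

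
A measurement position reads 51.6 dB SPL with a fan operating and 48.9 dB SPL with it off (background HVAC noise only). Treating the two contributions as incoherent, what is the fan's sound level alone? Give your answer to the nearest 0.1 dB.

Subtract intensities: L_src = 10·log₁₀(10^(L_total/10) − 10^(L_bg/10)).
L_src = 10·log₁₀(10^(51.6/10) − 10^(48.9/10)) = 10·log₁₀(66920) = 48.3 dB SPL.

48.3 dB SPL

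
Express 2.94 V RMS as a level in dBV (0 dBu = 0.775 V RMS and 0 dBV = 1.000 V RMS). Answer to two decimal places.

+9.37 dBV

dBV = 20·log₁₀(V / 1.000 V).
20·log₁₀(2.94/1.000) = +9.37 dBV.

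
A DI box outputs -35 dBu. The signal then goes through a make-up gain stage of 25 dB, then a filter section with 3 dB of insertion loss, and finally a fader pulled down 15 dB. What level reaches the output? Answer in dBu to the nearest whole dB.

-28 dBu

Gain stages sum in dB:
-35 + 25 − 3 − 15 = -28 dBu.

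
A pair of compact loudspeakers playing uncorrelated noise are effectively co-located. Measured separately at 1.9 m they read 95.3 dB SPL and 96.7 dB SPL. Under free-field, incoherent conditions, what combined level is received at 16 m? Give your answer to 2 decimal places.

80.56 dB SPL

Combined at 1.9 m: 10·log₁₀(10^(95.3/10)+10^(96.7/10)) = 99.066 dB SPL.
Then apply −20·log₁₀(16/1.9) = -18.507 dB → 80.56 dB SPL.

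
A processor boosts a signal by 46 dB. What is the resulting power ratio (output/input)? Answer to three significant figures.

Power ratio = 10^(dB/10).
10^(46/10) = 10^(4.600) = 39800.

39800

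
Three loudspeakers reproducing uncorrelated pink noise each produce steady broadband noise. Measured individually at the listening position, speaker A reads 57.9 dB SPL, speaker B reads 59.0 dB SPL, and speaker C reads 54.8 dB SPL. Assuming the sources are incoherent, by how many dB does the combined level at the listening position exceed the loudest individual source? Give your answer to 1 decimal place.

3.3 dB

Incoherent sources sum as intensities:
L_total = 10·log₁₀(10^(57.9/10) + 10^(59.0/10) + 10^(54.8/10)) = 62.34 dB SPL.
Excess over the loudest (59.0 dB): 62.34 − 59.0 = 3.3 dB.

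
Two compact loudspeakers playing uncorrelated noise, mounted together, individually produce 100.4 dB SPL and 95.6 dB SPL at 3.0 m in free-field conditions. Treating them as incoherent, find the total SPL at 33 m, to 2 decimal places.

Combined at 3.0 m: 10·log₁₀(10^(100.4/10)+10^(95.6/10)) = 101.642 dB SPL.
Then apply −20·log₁₀(33/3.0) = -20.828 dB → 80.81 dB SPL.

80.81 dB SPL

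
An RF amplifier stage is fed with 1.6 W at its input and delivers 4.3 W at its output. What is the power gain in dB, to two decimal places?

Power is a power quantity, so gain = 10·log₁₀(P_out/P_in).
10·log₁₀(4.3/1.6) = 10·log₁₀(2.687) = 4.29 dB.

4.29 dB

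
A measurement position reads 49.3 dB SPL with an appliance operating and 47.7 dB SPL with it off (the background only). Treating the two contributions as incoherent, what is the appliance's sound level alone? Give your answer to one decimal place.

44.2 dB SPL

Subtract intensities: L_src = 10·log₁₀(10^(L_total/10) − 10^(L_bg/10)).
L_src = 10·log₁₀(10^(49.3/10) − 10^(47.7/10)) = 10·log₁₀(26230) = 44.2 dB SPL.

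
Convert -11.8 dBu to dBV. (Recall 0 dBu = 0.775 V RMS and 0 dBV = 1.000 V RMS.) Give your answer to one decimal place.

-14.0 dBV

The offset between the scales is 20·log₁₀(0.775/1.000) = −2.214 dB.
So dBV = -11.8 − 2.214 = -14.0 dBV.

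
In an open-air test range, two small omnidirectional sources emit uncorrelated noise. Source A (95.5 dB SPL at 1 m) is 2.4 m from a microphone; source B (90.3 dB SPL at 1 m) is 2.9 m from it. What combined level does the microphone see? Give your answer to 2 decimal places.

At the listener: L_A = 95.5 − 20·log₁₀(2.4) = 87.896 dB; L_B = 90.3 − 20·log₁₀(2.9) = 81.052 dB.
Combined: 10·log₁₀(10^(87.896/10)+10^(81.052/10)) = 88.71 dB SPL.

88.71 dB SPL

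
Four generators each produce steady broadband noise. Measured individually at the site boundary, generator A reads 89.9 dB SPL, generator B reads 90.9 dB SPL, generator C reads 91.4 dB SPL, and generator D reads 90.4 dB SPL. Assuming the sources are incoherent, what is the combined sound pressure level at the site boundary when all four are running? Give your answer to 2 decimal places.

96.71 dB SPL

Incoherent sources sum as intensities:
L_total = 10·log₁₀(10^(89.9/10) + 10^(90.9/10) + 10^(91.4/10) + 10^(90.4/10)) = 10·log₁₀(4684000000) = 96.71 dB SPL.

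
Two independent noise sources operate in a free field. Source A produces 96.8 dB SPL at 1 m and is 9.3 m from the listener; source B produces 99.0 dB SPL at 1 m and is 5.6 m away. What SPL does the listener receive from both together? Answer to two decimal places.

84.89 dB SPL

At the listener: L_A = 96.8 − 20·log₁₀(9.3) = 77.430 dB; L_B = 99.0 − 20·log₁₀(5.6) = 84.036 dB.
Combined: 10·log₁₀(10^(77.430/10)+10^(84.036/10)) = 84.89 dB SPL.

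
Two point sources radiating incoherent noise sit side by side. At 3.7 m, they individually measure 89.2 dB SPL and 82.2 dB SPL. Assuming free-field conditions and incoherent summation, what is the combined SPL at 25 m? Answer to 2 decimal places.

73.40 dB SPL

Combined at 3.7 m: 10·log₁₀(10^(89.2/10)+10^(82.2/10)) = 89.990 dB SPL.
Then apply −20·log₁₀(25/3.7) = -16.595 dB → 73.40 dB SPL.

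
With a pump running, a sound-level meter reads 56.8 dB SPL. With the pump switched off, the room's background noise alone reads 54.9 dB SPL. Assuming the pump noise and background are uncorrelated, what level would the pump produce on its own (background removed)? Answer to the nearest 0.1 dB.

52.3 dB SPL

Background correction is a power subtraction:
L_src = 10·log₁₀(10^(56.8/10) − 10^(54.9/10)) = 10·log₁₀(169600) = 52.3 dB SPL.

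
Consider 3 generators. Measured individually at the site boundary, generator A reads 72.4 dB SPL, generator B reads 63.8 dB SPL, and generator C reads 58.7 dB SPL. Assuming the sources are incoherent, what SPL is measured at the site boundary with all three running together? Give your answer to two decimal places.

Incoherent sources sum as intensities:
L_total = 10·log₁₀(10^(72.4/10) + 10^(63.8/10) + 10^(58.7/10)) = 10·log₁₀(20520000) = 73.12 dB SPL.

73.12 dB SPL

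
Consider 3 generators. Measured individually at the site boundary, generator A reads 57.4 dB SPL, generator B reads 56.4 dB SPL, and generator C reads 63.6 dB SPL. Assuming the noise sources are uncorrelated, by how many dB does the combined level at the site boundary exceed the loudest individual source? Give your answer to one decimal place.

1.6 dB

Add the sources as powers (linear), then convert back to dB:
L_total = 10·log₁₀(10^(57.4/10) + 10^(56.4/10) + 10^(63.6/10)) = 65.15 dB SPL.
Excess over the loudest (63.6 dB): 65.15 − 63.6 = 1.6 dB.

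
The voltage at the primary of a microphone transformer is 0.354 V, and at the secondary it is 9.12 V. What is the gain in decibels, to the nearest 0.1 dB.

For a voltage ratio, dB = 20·log₁₀(V₂/V₁).
20·log₁₀(9.12/0.354) = 20·log₁₀(25.76) = 28.2 dB.

28.2 dB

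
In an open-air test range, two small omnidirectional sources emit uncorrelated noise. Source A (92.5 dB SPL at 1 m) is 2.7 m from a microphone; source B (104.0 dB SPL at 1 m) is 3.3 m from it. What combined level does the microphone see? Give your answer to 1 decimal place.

At the listener: L_A = 92.5 − 20·log₁₀(2.7) = 83.87 dB; L_B = 104.0 − 20·log₁₀(3.3) = 93.63 dB.
Combined: 10·log₁₀(10^(83.87/10)+10^(93.63/10)) = 94.1 dB SPL.

94.1 dB SPL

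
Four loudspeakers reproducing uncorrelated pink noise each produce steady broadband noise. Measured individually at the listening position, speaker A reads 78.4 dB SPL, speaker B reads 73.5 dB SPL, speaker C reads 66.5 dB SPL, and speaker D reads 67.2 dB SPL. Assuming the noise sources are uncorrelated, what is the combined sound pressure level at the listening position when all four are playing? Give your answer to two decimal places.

Add the sources as powers (linear), then convert back to dB:
L_total = 10·log₁₀(10^(78.4/10) + 10^(73.5/10) + 10^(66.5/10) + 10^(67.2/10)) = 10·log₁₀(101300000) = 80.06 dB SPL.

80.06 dB SPL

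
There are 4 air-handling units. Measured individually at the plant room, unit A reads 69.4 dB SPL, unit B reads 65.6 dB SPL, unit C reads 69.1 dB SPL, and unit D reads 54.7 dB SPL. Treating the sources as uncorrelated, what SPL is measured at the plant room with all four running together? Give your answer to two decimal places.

Add the sources as powers (linear), then convert back to dB:
L_total = 10·log₁₀(10^(69.4/10) + 10^(65.6/10) + 10^(69.1/10) + 10^(54.7/10)) = 10·log₁₀(20760000) = 73.17 dB SPL.

73.17 dB SPL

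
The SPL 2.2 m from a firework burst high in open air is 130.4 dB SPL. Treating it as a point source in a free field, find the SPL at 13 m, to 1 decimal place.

115.0 dB SPL

For a point source in a free field, ΔL = −20·log₁₀(d₂/d₁).
ΔL = −20·log₁₀(13/2.2) = -15.43 dB, so L₂ = 130.4 + (-15.43) = 115.0 dB SPL.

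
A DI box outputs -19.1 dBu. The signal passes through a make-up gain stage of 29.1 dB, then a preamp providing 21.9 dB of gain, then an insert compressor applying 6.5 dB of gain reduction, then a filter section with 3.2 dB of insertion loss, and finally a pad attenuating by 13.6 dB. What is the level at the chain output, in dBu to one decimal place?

+8.6 dBu

Gain stages sum in dB:
-19.1 + 29.1 + 21.9 − 6.5 − 3.2 − 13.6 = +8.6 dBu.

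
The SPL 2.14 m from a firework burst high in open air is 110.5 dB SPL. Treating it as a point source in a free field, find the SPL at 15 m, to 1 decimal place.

For a point source in a free field, ΔL = −20·log₁₀(d₂/d₁).
ΔL = −20·log₁₀(15/2.14) = -16.91 dB, so L₂ = 110.5 + (-16.91) = 93.6 dB SPL.

93.6 dB SPL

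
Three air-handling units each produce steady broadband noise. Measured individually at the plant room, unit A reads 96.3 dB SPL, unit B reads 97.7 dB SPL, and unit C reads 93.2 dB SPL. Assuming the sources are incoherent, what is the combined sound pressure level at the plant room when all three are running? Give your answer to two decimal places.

100.88 dB SPL

Uncorrelated sources add in intensity (power), not in dB.
L_total = 10·log₁₀(10^(96.3/10) + 10^(97.7/10) + 10^(93.2/10)) = 10·log₁₀(12244000000) = 100.88 dB SPL.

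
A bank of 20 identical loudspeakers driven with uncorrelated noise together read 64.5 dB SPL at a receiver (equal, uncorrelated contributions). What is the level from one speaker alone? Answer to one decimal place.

51.5 dB SPL

20 equal incoherent sources add 10·log₁₀(20) = 13.01 dB over one source.
L_one = 64.5 − 13.01 = 51.5 dB SPL.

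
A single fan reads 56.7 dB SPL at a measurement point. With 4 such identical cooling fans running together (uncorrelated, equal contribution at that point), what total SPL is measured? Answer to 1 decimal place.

4 equal incoherent sources raise the level by 10·log₁₀(4) = 6.02 dB.
L_total = 56.7 + 6.02 = 62.7 dB SPL.

62.7 dB SPL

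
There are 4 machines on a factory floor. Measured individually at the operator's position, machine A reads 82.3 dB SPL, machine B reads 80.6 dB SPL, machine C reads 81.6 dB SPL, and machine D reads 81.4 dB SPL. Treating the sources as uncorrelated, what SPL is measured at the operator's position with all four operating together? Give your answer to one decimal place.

Uncorrelated sources add in intensity (power), not in dB.
L_total = 10·log₁₀(10^(82.3/10) + 10^(80.6/10) + 10^(81.6/10) + 10^(81.4/10)) = 10·log₁₀(567200000) = 87.5 dB SPL.

87.5 dB SPL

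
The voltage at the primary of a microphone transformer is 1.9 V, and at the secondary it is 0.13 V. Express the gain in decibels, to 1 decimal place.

-23.3 dB

Voltage is an amplitude quantity, so gain = 20·log₁₀(V_out/V_in).
20·log₁₀(0.13/1.9) = 20·log₁₀(0.06842) = -23.3 dB.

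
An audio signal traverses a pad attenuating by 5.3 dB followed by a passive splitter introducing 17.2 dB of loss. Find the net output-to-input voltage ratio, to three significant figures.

Net gain = (−5.3) + (−17.2) = -22.5 dB.
Voltage ratio = 10^(-22.5/20) = 0.0750.

0.0750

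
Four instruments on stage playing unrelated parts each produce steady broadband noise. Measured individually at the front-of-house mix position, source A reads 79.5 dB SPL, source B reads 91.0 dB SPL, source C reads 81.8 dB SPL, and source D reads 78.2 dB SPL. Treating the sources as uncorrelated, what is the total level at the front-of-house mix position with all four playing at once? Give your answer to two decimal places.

91.95 dB SPL

Add the sources as powers (linear), then convert back to dB:
L_total = 10·log₁₀(10^(79.5/10) + 10^(91.0/10) + 10^(81.8/10) + 10^(78.2/10)) = 10·log₁₀(1565000000) = 91.95 dB SPL.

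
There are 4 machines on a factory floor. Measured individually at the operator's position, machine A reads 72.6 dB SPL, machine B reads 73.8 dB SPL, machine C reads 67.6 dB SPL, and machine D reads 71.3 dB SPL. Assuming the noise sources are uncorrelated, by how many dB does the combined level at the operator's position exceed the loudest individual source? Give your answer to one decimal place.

Add the sources as powers (linear), then convert back to dB:
L_total = 10·log₁₀(10^(72.6/10) + 10^(73.8/10) + 10^(67.6/10) + 10^(71.3/10)) = 77.88 dB SPL.
Excess over the loudest (73.8 dB): 77.88 − 73.8 = 4.1 dB.

4.1 dB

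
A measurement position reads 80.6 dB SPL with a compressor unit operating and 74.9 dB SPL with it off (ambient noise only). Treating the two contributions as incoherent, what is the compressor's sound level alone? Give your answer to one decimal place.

79.2 dB SPL

Subtract intensities: L_src = 10·log₁₀(10^(L_total/10) − 10^(L_bg/10)).
L_src = 10·log₁₀(10^(80.6/10) − 10^(74.9/10)) = 10·log₁₀(83910000) = 79.2 dB SPL.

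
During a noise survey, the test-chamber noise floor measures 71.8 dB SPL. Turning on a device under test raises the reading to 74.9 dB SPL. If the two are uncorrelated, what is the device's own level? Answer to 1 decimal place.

Subtract intensities: L_src = 10·log₁₀(10^(L_total/10) − 10^(L_bg/10)).
L_src = 10·log₁₀(10^(74.9/10) − 10^(71.8/10)) = 10·log₁₀(15770000) = 72.0 dB SPL.

72.0 dB SPL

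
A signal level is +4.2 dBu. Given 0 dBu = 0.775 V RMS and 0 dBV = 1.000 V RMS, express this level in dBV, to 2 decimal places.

The offset between the scales is 20·log₁₀(0.775/1.000) = −2.214 dB.
So dBV = +4.2 − 2.214 = +1.99 dBV.

+1.99 dBV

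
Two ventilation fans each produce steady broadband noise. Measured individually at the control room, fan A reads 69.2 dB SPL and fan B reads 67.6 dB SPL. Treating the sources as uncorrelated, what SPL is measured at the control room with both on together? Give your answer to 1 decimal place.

Add the sources as powers (linear), then convert back to dB:
L_total = 10·log₁₀(10^(69.2/10) + 10^(67.6/10)) = 10·log₁₀(14070000) = 71.5 dB SPL.

71.5 dB SPL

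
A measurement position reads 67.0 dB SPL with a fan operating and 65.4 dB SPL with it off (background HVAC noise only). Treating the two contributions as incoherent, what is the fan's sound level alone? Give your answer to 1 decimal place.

Remove the background by subtracting linear intensities:
L_src = 10·log₁₀(10^(67.0/10) − 10^(65.4/10)) = 10·log₁₀(1545000) = 61.9 dB SPL.

61.9 dB SPL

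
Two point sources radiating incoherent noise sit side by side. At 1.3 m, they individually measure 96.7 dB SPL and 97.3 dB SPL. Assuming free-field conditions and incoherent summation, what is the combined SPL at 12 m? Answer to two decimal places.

80.72 dB SPL

Combined at 1.3 m: 10·log₁₀(10^(96.7/10)+10^(97.3/10)) = 100.021 dB SPL.
Then apply −20·log₁₀(12/1.3) = -19.305 dB → 80.72 dB SPL.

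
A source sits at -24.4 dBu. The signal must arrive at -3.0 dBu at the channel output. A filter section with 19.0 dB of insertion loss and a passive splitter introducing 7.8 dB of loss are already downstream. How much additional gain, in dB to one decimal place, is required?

48.2 dB

The required make-up gain is the shortfall in the dB sum.
G = -3.0 − (-24.4) + 19.0 + 7.8 = 48.2 dB.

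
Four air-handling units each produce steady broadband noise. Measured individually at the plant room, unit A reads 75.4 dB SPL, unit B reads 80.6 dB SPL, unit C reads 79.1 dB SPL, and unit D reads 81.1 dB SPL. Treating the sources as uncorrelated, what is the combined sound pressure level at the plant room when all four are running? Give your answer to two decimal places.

Uncorrelated sources add in intensity (power), not in dB.
L_total = 10·log₁₀(10^(75.4/10) + 10^(80.6/10) + 10^(79.1/10) + 10^(81.1/10)) = 10·log₁₀(359600000) = 85.56 dB SPL.

85.56 dB SPL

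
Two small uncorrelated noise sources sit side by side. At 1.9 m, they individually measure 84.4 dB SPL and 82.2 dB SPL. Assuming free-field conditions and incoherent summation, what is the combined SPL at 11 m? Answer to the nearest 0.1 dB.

71.2 dB SPL

Combined at 1.9 m: 10·log₁₀(10^(84.4/10)+10^(82.2/10)) = 86.45 dB SPL.
Then apply −20·log₁₀(11/1.9) = -15.25 dB → 71.2 dB SPL.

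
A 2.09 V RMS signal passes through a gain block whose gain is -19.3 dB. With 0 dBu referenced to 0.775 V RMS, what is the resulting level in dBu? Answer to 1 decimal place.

Input level: 20·log₁₀(2.09/0.775) = 8.62 dBu.
Output: 8.62 − 19.3 = -10.7 dBu.

-10.7 dBu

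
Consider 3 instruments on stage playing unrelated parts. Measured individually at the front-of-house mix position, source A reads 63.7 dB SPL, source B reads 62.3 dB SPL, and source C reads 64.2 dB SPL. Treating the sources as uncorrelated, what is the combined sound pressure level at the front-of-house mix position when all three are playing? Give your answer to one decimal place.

68.2 dB SPL

Incoherent sources sum as intensities:
L_total = 10·log₁₀(10^(63.7/10) + 10^(62.3/10) + 10^(64.2/10)) = 10·log₁₀(6673000) = 68.2 dB SPL.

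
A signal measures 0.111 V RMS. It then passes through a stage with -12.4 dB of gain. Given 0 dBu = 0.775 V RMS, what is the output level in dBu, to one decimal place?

-29.3 dBu

Input level: 20·log₁₀(0.111/0.775) = -16.88 dBu.
Output: -16.88 − 12.4 = -29.3 dBu.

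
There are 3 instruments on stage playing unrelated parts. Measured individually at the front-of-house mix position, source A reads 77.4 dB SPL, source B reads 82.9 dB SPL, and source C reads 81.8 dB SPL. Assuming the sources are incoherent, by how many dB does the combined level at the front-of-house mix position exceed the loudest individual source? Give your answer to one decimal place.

3.1 dB

Add the sources as powers (linear), then convert back to dB:
L_total = 10·log₁₀(10^(77.4/10) + 10^(82.9/10) + 10^(81.8/10)) = 86.03 dB SPL.
Excess over the loudest (82.9 dB): 86.03 − 82.9 = 3.1 dB.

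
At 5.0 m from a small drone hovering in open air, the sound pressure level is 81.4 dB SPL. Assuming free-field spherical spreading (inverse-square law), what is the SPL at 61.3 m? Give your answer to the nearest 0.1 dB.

59.6 dB SPL

Inverse-square spreading gives ΔL = −20·log₁₀(d₂/d₁).
ΔL = −20·log₁₀(61.3/5.0) = -21.77 dB, so L₂ = 81.4 + (-21.77) = 59.6 dB SPL.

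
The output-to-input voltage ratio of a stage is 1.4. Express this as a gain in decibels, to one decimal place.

2.9 dB

For a voltage ratio, dB = 20·log₁₀(V₂/V₁).
20·log₁₀(1.4) = 2.9 dB.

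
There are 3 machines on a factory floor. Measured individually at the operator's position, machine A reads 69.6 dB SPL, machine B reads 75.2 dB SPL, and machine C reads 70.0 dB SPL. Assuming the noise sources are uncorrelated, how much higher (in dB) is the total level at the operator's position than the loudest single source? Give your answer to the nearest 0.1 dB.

2.0 dB

Incoherent sources sum as intensities:
L_total = 10·log₁₀(10^(69.6/10) + 10^(75.2/10) + 10^(70.0/10)) = 77.18 dB SPL.
Excess over the loudest (75.2 dB): 77.18 − 75.2 = 2.0 dB.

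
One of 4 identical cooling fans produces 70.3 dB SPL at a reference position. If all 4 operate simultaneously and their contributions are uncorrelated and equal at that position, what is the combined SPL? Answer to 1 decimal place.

4 equal incoherent sources raise the level by 10·log₁₀(4) = 6.02 dB.
L_total = 70.3 + 6.02 = 76.3 dB SPL.

76.3 dB SPL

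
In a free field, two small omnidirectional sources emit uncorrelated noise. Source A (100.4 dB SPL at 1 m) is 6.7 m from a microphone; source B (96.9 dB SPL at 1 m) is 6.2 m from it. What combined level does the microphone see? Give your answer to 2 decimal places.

At the listener: L_A = 100.4 − 20·log₁₀(6.7) = 83.879 dB; L_B = 96.9 − 20·log₁₀(6.2) = 81.052 dB.
Combined: 10·log₁₀(10^(83.879/10)+10^(81.052/10)) = 85.70 dB SPL.

85.70 dB SPL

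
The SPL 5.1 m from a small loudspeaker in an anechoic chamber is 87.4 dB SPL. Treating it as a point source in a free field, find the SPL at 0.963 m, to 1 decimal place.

Inverse-square spreading gives ΔL = −20·log₁₀(d₂/d₁).
ΔL = −20·log₁₀(0.963/5.1) = 14.48 dB, so L₂ = 87.4 + (14.48) = 101.9 dB SPL.

101.9 dB SPL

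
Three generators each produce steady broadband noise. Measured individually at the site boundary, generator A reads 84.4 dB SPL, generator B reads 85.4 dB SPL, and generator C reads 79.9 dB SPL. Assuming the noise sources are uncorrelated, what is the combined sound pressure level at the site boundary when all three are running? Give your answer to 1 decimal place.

Add the sources as powers (linear), then convert back to dB:
L_total = 10·log₁₀(10^(84.4/10) + 10^(85.4/10) + 10^(79.9/10)) = 10·log₁₀(719900000) = 88.6 dB SPL.

88.6 dB SPL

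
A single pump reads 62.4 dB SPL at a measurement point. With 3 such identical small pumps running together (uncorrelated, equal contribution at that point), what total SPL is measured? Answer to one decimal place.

3 equal incoherent sources raise the level by 10·log₁₀(3) = 4.77 dB.
L_total = 62.4 + 4.77 = 67.2 dB SPL.

67.2 dB SPL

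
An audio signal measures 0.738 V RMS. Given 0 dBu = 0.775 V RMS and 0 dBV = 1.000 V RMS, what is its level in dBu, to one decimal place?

-0.4 dBu

dBu = 20·log₁₀(V / 0.775 V).
20·log₁₀(0.738/0.775) = -0.4 dBu.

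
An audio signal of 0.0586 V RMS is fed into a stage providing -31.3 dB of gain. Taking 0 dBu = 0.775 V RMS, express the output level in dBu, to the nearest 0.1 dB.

Input level: 20·log₁₀(0.0586/0.775) = -22.43 dBu.
Output: -22.43 − 31.3 = -53.7 dBu.

-53.7 dBu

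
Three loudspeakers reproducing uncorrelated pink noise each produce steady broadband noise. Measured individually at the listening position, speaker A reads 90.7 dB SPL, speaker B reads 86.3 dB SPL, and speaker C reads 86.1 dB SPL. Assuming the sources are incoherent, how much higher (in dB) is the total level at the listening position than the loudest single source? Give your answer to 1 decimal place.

2.3 dB

Uncorrelated sources add in intensity (power), not in dB.
L_total = 10·log₁₀(10^(90.7/10) + 10^(86.3/10) + 10^(86.1/10)) = 93.03 dB SPL.
Excess over the loudest (90.7 dB): 93.03 − 90.7 = 2.3 dB.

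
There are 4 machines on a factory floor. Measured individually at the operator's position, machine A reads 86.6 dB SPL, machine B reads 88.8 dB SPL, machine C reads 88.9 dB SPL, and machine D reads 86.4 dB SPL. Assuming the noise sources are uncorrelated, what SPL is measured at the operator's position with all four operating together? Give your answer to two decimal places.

93.85 dB SPL

Uncorrelated sources add in intensity (power), not in dB.
L_total = 10·log₁₀(10^(86.6/10) + 10^(88.8/10) + 10^(88.9/10) + 10^(86.4/10)) = 10·log₁₀(2428000000) = 93.85 dB SPL.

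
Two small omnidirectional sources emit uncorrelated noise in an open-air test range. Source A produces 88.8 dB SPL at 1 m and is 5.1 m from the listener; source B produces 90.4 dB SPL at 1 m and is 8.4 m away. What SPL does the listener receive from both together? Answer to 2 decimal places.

76.50 dB SPL

At the listener: L_A = 88.8 − 20·log₁₀(5.1) = 74.649 dB; L_B = 90.4 − 20·log₁₀(8.4) = 71.914 dB.
Combined: 10·log₁₀(10^(74.649/10)+10^(71.914/10)) = 76.50 dB SPL.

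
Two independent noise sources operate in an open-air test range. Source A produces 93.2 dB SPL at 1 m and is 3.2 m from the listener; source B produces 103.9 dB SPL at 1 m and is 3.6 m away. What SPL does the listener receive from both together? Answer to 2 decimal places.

At the listener: L_A = 93.2 − 20·log₁₀(3.2) = 83.097 dB; L_B = 103.9 − 20·log₁₀(3.6) = 92.774 dB.
Combined: 10·log₁₀(10^(83.097/10)+10^(92.774/10)) = 93.22 dB SPL.

93.22 dB SPL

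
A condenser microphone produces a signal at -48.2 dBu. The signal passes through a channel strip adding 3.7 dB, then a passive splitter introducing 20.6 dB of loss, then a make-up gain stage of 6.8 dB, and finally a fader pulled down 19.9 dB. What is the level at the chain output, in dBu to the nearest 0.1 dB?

In dB, series stages simply add:
-48.2 + 3.7 − 20.6 + 6.8 − 19.9 = -78.2 dBu.

-78.2 dBu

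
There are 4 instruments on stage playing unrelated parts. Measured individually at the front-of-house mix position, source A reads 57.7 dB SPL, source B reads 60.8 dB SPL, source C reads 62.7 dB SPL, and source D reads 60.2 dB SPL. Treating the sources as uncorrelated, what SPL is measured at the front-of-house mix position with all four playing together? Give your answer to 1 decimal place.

Incoherent sources sum as intensities:
L_total = 10·log₁₀(10^(57.7/10) + 10^(60.8/10) + 10^(62.7/10) + 10^(60.2/10)) = 10·log₁₀(4700000) = 66.7 dB SPL.

66.7 dB SPL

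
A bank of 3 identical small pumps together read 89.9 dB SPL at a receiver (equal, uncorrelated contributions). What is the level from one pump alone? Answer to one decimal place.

3 equal incoherent sources add 10·log₁₀(3) = 4.77 dB over one source.
L_one = 89.9 − 4.77 = 85.1 dB SPL.

85.1 dB SPL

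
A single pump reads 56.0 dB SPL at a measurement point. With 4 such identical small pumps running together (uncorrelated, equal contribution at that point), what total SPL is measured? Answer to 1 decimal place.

62.0 dB SPL

4 equal incoherent sources raise the level by 10·log₁₀(4) = 6.02 dB.
L_total = 56.0 + 6.02 = 62.0 dB SPL.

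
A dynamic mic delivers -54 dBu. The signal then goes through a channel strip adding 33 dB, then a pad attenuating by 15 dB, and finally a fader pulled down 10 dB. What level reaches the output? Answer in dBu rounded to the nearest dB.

-46 dBu

Gain stages sum in dB:
-54 + 33 − 15 − 10 = -46 dBu.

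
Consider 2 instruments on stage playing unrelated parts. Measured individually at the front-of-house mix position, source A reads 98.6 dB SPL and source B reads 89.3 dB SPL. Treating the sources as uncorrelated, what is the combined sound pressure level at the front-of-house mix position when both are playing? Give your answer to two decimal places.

Uncorrelated sources add in intensity (power), not in dB.
L_total = 10·log₁₀(10^(98.6/10) + 10^(89.3/10)) = 10·log₁₀(8095000000) = 99.08 dB SPL.

99.08 dB SPL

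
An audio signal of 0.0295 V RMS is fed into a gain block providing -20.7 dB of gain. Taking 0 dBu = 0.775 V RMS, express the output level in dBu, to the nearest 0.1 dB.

Input level: 20·log₁₀(0.0295/0.775) = -28.39 dBu.
Output: -28.39 − 20.7 = -49.1 dBu.

-49.1 dBu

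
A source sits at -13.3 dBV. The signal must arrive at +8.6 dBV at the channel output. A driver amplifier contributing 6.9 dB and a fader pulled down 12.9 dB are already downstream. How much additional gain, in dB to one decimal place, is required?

27.9 dB

The required make-up gain is the shortfall in the dB sum.
G = +8.6 − (-13.3) − 6.9 + 12.9 = 27.9 dB.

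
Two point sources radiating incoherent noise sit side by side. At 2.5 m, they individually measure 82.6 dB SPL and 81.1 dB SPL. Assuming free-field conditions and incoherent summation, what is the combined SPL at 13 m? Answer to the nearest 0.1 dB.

Combined at 2.5 m: 10·log₁₀(10^(82.6/10)+10^(81.1/10)) = 84.92 dB SPL.
Then apply −20·log₁₀(13/2.5) = -14.32 dB → 70.6 dB SPL.

70.6 dB SPL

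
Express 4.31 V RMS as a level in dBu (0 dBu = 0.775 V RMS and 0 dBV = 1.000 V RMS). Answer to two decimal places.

dBu = 20·log₁₀(V / 0.775 V).
20·log₁₀(4.31/0.775) = +14.90 dBu.

+14.90 dBu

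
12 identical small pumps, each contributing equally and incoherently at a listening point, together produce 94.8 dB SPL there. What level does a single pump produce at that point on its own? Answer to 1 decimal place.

84.0 dB SPL

12 equal incoherent sources add 10·log₁₀(12) = 10.79 dB over one source.
L_one = 94.8 − 10.79 = 84.0 dB SPL.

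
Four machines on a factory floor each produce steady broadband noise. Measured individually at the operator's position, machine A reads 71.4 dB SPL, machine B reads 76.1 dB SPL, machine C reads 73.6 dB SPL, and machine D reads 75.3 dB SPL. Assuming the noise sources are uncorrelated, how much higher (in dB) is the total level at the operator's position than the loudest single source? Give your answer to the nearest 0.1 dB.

4.4 dB

Uncorrelated sources add in intensity (power), not in dB.
L_total = 10·log₁₀(10^(71.4/10) + 10^(76.1/10) + 10^(73.6/10) + 10^(75.3/10)) = 80.47 dB SPL.
Excess over the loudest (76.1 dB): 80.47 − 76.1 = 4.4 dB.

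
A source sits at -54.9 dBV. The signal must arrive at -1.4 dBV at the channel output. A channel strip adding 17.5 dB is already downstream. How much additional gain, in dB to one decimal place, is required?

36.0 dB

The required make-up gain is the shortfall in the dB sum.
G = -1.4 − (-54.9) − 17.5 = 36.0 dB.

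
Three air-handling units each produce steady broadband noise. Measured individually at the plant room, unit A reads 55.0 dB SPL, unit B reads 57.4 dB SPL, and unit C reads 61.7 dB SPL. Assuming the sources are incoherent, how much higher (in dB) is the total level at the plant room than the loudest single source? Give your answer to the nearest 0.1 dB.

Uncorrelated sources add in intensity (power), not in dB.
L_total = 10·log₁₀(10^(55.0/10) + 10^(57.4/10) + 10^(61.7/10)) = 63.70 dB SPL.
Excess over the loudest (61.7 dB): 63.70 − 61.7 = 2.0 dB.

2.0 dB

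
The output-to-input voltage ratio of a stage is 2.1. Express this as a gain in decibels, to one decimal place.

Voltage ratio → dB uses the 20·log₁₀ form:
20·log₁₀(2.1) = 6.4 dB.

6.4 dB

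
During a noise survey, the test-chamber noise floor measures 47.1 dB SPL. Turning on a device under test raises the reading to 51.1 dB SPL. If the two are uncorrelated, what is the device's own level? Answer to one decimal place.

Subtract intensities: L_src = 10·log₁₀(10^(L_total/10) − 10^(L_bg/10)).
L_src = 10·log₁₀(10^(51.1/10) − 10^(47.1/10)) = 10·log₁₀(77540) = 48.9 dB SPL.

48.9 dB SPL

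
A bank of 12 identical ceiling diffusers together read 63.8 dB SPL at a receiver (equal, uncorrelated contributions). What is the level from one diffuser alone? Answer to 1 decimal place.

12 equal incoherent sources add 10·log₁₀(12) = 10.79 dB over one source.
L_one = 63.8 − 10.79 = 53.0 dB SPL.

53.0 dB SPL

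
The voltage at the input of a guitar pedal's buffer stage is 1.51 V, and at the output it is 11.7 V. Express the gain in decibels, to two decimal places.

For a voltage ratio, dB = 20·log₁₀(V₂/V₁).
20·log₁₀(11.7/1.51) = 20·log₁₀(7.748) = 17.78 dB.

17.78 dB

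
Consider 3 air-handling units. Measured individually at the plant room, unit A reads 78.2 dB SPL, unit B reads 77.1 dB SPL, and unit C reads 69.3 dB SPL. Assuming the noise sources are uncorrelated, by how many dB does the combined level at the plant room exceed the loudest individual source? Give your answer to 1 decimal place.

2.8 dB

Incoherent sources sum as intensities:
L_total = 10·log₁₀(10^(78.2/10) + 10^(77.1/10) + 10^(69.3/10)) = 81.00 dB SPL.
Excess over the loudest (78.2 dB): 81.00 − 78.2 = 2.8 dB.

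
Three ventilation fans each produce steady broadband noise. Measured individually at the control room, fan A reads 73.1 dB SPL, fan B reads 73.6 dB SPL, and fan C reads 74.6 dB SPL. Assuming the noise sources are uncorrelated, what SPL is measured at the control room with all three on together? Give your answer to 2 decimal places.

Uncorrelated sources add in intensity (power), not in dB.
L_total = 10·log₁₀(10^(73.1/10) + 10^(73.6/10) + 10^(74.6/10)) = 10·log₁₀(72170000) = 78.58 dB SPL.

78.58 dB SPL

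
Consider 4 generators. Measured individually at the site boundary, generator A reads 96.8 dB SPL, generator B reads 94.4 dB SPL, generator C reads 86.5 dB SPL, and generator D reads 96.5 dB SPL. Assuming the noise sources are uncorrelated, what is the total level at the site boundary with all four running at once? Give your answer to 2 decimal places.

Add the sources as powers (linear), then convert back to dB:
L_total = 10·log₁₀(10^(96.8/10) + 10^(94.4/10) + 10^(86.5/10) + 10^(96.5/10)) = 10·log₁₀(12454000000) = 100.95 dB SPL.

100.95 dB SPL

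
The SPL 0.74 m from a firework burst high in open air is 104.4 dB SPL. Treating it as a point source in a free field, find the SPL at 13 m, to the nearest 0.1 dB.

Free-field point source: level drops by 20·log₁₀ of the distance ratio.
ΔL = −20·log₁₀(13/0.74) = -24.89 dB, so L₂ = 104.4 + (-24.89) = 79.5 dB SPL.

79.5 dB SPL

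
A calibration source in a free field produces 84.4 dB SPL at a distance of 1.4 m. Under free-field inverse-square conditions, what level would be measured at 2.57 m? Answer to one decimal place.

79.1 dB SPL

For a point source in a free field, ΔL = −20·log₁₀(d₂/d₁).
ΔL = −20·log₁₀(2.57/1.4) = -5.28 dB, so L₂ = 84.4 + (-5.28) = 79.1 dB SPL.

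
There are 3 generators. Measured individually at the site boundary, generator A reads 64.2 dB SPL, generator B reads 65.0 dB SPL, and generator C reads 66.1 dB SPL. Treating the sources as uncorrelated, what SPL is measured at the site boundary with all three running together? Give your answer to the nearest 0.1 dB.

69.9 dB SPL

Add the sources as powers (linear), then convert back to dB:
L_total = 10·log₁₀(10^(64.2/10) + 10^(65.0/10) + 10^(66.1/10)) = 10·log₁₀(9866000) = 69.9 dB SPL.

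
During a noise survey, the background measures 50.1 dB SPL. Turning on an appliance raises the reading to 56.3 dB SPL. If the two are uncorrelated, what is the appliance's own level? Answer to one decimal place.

Subtract intensities: L_src = 10·log₁₀(10^(L_total/10) − 10^(L_bg/10)).
L_src = 10·log₁₀(10^(56.3/10) − 10^(50.1/10)) = 10·log₁₀(324300) = 55.1 dB SPL.

55.1 dB SPL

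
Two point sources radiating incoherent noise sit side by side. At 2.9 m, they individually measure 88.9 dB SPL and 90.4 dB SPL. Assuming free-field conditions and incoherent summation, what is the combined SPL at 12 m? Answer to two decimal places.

80.39 dB SPL

Combined at 2.9 m: 10·log₁₀(10^(88.9/10)+10^(90.4/10)) = 92.725 dB SPL.
Then apply −20·log₁₀(12/2.9) = -12.336 dB → 80.39 dB SPL.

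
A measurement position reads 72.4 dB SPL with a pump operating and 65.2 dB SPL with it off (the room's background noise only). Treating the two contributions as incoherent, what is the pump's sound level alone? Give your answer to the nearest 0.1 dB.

71.5 dB SPL

Subtract intensities: L_src = 10·log₁₀(10^(L_total/10) − 10^(L_bg/10)).
L_src = 10·log₁₀(10^(72.4/10) − 10^(65.2/10)) = 10·log₁₀(14070000) = 71.5 dB SPL.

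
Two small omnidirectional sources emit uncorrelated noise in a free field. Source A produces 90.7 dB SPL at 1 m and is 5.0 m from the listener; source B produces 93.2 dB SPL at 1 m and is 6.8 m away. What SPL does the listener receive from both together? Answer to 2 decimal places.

At the listener: L_A = 90.7 − 20·log₁₀(5.0) = 76.721 dB; L_B = 93.2 − 20·log₁₀(6.8) = 76.550 dB.
Combined: 10·log₁₀(10^(76.721/10)+10^(76.550/10)) = 79.65 dB SPL.

79.65 dB SPL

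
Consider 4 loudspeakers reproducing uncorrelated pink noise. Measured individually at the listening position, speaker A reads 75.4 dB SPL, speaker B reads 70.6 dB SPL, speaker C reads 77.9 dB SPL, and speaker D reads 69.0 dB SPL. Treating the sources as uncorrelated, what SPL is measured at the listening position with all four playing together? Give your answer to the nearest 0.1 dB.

80.6 dB SPL

Incoherent sources sum as intensities:
L_total = 10·log₁₀(10^(75.4/10) + 10^(70.6/10) + 10^(77.9/10) + 10^(69.0/10)) = 10·log₁₀(115800000) = 80.6 dB SPL.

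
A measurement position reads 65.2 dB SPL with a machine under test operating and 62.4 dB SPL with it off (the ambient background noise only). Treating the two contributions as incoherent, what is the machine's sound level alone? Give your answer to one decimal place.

Remove the background by subtracting linear intensities:
L_src = 10·log₁₀(10^(65.2/10) − 10^(62.4/10)) = 10·log₁₀(1574000) = 62.0 dB SPL.

62.0 dB SPL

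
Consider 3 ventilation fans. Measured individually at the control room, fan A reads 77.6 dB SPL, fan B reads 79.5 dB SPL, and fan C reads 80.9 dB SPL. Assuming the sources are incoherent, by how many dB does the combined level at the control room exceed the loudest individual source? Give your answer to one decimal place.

3.4 dB

Add the sources as powers (linear), then convert back to dB:
L_total = 10·log₁₀(10^(77.6/10) + 10^(79.5/10) + 10^(80.9/10)) = 84.31 dB SPL.
Excess over the loudest (80.9 dB): 84.31 − 80.9 = 3.4 dB.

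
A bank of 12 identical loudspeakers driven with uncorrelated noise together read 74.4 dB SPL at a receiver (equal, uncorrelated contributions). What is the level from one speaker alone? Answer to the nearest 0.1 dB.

12 equal incoherent sources add 10·log₁₀(12) = 10.79 dB over one source.
L_one = 74.4 − 10.79 = 63.6 dB SPL.

63.6 dB SPL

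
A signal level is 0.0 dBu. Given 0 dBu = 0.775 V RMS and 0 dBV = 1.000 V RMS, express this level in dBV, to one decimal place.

-2.2 dBV

The offset between the scales is 20·log₁₀(0.775/1.000) = −2.214 dB.
So dBV = 0.0 − 2.214 = -2.2 dBV.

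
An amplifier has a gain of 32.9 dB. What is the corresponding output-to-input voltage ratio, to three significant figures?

44.2

Voltage ratio = 10^(dB/20).
10^(32.9/20) = 10^(1.645) = 44.2.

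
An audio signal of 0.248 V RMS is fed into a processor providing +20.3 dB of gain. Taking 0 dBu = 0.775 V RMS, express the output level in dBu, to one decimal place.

Input level: 20·log₁₀(0.248/0.775) = -9.90 dBu.
Output: -9.90 + 20.3 = +10.4 dBu.

+10.4 dBu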